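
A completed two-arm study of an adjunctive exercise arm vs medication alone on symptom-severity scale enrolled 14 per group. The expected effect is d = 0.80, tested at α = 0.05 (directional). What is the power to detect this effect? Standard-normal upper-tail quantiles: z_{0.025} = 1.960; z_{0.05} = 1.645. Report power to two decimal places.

power ≈ 0.68

For two equal groups, power = Φ(d·√(n/2) − z_{α}).
d·√(n/2) = 0.80 × √(14/2) = 0.80 × 2.646 = 2.117.
z_β = 2.117 − 1.645 = 0.472.
Power = Φ(0.472) = 0.681.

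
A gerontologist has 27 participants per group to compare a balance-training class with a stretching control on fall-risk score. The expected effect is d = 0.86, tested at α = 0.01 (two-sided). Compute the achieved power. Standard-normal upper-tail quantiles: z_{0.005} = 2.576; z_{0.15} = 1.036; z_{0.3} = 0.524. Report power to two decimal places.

power ≈ 0.72

For two equal groups, power = Φ(d·√(n/2) − z_{α/2}).
d·√(n/2) = 0.86 × √(27/2) = 0.86 × 3.674 = 3.160.
z_β = 3.160 − 2.576 = 0.584.
Power = Φ(0.584) = 0.720.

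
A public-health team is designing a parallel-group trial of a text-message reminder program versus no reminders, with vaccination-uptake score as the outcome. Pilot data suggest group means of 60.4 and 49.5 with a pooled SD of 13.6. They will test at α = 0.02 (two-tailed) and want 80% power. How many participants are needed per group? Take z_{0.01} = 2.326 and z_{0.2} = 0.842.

n = 32 per group

Cohen's d = |M₁ − M₂| / SD_pooled = |60.4 − 49.5| / 13.6 = 10.9 / 13.6 = 0.801.
For two independent groups with equal n: n = 2·((z_{α/2} + z_β) / d)².
z_{α/2} + z_β = 2.326 + 0.842 = 3.168.
n = 2 × (3.168 / 0.801)² = 2 × 3.955² = 2 × 15.64 = 31.3.
Round up to the next whole participant.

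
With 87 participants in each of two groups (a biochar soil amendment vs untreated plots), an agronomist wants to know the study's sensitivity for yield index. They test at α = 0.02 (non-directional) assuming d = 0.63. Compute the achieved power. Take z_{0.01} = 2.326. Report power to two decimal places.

power ≈ 0.97

For two equal groups, power = Φ(d·√(n/2) − z_{α/2}).
d·√(n/2) = 0.63 × √(87/2) = 0.63 × 6.595 = 4.155.
z_β = 4.155 − 2.326 = 1.829.
Power = Φ(1.829) = 0.966.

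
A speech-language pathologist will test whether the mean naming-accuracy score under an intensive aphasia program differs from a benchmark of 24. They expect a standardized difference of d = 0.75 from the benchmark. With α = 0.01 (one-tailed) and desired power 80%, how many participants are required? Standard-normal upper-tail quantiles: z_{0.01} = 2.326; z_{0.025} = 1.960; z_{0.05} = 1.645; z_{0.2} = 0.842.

n = 18

For a one-sample test: n = ((z_{α} + z_β) / d)².
z_{α} + z_β = 2.326 + 0.842 = 3.168.
n = (3.168 / 0.75)² = 4.224² = 17.84.
Round up.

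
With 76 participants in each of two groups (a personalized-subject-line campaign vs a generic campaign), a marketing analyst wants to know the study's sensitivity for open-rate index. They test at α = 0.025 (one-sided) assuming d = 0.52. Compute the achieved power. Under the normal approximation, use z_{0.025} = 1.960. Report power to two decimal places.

For two equal groups, power = Φ(d·√(n/2) − z_{α}).
d·√(n/2) = 0.52 × √(76/2) = 0.52 × 6.164 = 3.205.
z_β = 3.205 − 1.960 = 1.245.
Power = Φ(1.245) = 0.894.

power ≈ 0.89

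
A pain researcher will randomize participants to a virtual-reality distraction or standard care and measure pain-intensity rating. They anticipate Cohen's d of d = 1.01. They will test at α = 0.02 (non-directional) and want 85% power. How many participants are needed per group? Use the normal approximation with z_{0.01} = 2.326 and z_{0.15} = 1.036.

n = 23 per group

For two independent groups with equal n: n = 2·((z_{α/2} + z_β) / d)².
z_{α/2} + z_β = 2.326 + 1.036 = 3.362.
n = 2 × (3.362 / 1.01)² = 2 × 3.329² = 2 × 11.08 = 22.2.
Round up to the next whole participant.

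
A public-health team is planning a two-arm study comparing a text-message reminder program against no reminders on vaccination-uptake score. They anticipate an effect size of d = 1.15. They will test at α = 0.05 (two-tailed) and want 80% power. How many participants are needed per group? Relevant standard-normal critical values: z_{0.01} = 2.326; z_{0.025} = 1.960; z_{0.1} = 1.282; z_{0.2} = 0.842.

For two independent groups with equal n: n = 2·((z_{α/2} + z_β) / d)².
z_{α/2} + z_β = 1.960 + 0.842 = 2.802.
n = 2 × (2.802 / 1.15)² = 2 × 2.437² = 2 × 5.94 = 11.9.
Round up to the next whole participant.

n = 12 per group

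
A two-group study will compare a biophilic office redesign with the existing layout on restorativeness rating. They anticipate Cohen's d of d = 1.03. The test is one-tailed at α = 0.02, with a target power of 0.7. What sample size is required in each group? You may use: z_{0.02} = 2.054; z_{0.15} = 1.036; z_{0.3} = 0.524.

For two independent groups with equal n: n = 2·((z_{α} + z_β) / d)².
z_{α} + z_β = 2.054 + 0.524 = 2.578.
n = 2 × (2.578 / 1.03)² = 2 × 2.503² = 2 × 6.26 = 12.5.
Round up to the next whole participant.

n = 13 per group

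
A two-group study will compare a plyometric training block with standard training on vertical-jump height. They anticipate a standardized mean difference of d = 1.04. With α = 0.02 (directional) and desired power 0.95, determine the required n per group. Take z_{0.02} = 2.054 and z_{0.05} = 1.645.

For two independent groups with equal n: n = 2·((z_{α} + z_β) / d)².
z_{α} + z_β = 2.054 + 1.645 = 3.699.
n = 2 × (3.699 / 1.04)² = 2 × 3.557² = 2 × 12.65 = 25.3.
Round up to the next whole participant.

n = 26 per group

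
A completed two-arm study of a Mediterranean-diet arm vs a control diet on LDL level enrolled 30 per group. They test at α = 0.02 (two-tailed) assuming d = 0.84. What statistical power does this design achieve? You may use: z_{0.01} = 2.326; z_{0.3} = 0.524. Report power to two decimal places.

For two equal groups, power = Φ(d·√(n/2) − z_{α/2}).
d·√(n/2) = 0.84 × √(30/2) = 0.84 × 3.873 = 3.253.
z_β = 3.253 − 2.326 = 0.927.
Power = Φ(0.927) = 0.823.

power ≈ 0.82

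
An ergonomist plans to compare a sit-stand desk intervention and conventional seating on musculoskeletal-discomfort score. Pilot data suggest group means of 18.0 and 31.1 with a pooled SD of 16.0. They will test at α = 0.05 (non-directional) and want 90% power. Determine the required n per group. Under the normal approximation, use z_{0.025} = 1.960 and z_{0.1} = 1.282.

n = 32 per group

Cohen's d = |M₁ − M₂| / SD_pooled = |18.0 − 31.1| / 16.0 = 13.1 / 16.0 = 0.819.
For two independent groups with equal n: n = 2·((z_{α/2} + z_β) / d)².
z_{α/2} + z_β = 1.960 + 1.282 = 3.242.
n = 2 × (3.242 / 0.819)² = 2 × 3.958² = 2 × 15.67 = 31.3.
Round up to the next whole participant.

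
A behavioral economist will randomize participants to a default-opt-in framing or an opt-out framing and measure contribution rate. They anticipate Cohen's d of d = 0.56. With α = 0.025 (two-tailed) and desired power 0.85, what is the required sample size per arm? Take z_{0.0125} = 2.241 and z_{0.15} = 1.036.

n = 69 per group

For two independent groups with equal n: n = 2·((z_{α/2} + z_β) / d)².
z_{α/2} + z_β = 2.241 + 1.036 = 3.277.
n = 2 × (3.277 / 0.56)² = 2 × 5.852² = 2 × 34.24 = 68.5.
Round up to the next whole participant.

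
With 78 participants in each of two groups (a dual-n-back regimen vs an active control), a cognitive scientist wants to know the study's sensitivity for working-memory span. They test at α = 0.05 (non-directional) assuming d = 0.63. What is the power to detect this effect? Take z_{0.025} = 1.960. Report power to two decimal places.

For two equal groups, power = Φ(d·√(n/2) − z_{α/2}).
d·√(n/2) = 0.63 × √(78/2) = 0.63 × 6.245 = 3.934.
z_β = 3.934 − 1.960 = 1.974.
Power = Φ(1.974) = 0.976.

power ≈ 0.98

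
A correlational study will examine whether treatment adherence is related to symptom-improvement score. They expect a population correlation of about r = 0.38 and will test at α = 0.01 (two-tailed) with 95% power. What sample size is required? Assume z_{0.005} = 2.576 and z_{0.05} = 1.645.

Fisher's z: C = ½·ln((1+r)/(1−r)) = ½·ln(2.2258) = 0.4001.
n = ((z_{α/2} + z_β)/C)² + 3.
(2.576 + 1.645) / 0.4001 = 4.221 / 0.4001 = 10.550.
n = 10.550² + 3 = 111.30 + 3 = 114.3.
Round up.

n = 115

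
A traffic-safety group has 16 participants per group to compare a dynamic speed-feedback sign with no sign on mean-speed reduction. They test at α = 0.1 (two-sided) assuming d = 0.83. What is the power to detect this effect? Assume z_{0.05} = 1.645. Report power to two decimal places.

power ≈ 0.76

For two equal groups, power = Φ(d·√(n/2) − z_{α/2}).
d·√(n/2) = 0.83 × √(16/2) = 0.83 × 2.828 = 2.348.
z_β = 2.348 − 1.645 = 0.703.
Power = Φ(0.703) = 0.759.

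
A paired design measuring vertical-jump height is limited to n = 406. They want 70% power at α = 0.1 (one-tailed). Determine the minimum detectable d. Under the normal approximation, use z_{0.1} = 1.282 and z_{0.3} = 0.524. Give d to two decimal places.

d_min ≈ 0.09

For a single sample (or paired design) of n = 406: d_min = (z_{α} + z_β)/√n.
z-sum = 1.282 + 0.524 = 1.806.
d_min = 1.806 / √406 = 1.806 / 20.149 = 0.090.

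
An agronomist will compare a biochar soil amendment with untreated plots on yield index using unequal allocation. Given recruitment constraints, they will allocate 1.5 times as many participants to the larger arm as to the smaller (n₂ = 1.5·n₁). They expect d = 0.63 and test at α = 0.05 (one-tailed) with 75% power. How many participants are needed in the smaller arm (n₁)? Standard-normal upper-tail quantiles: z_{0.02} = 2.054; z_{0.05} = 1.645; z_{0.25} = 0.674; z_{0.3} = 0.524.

With allocation ratio k = n₂/n₁ = 1.5, Var(x̄₁−x̄₂) = σ²(1/n₁ + 1/(k·n₁)) = σ²·(k+1)/(k·n₁).
So n₁ = (1 + 1/k)·((z_{α} + z_β)/d)² = 1.667 × (2.319/0.63)².
n₁ = 1.667 × 13.55 = 22.6.
Round up: n₁ = 23, giving n₂ = ⌈1.5 × 23⌉ = ⌈34.5⌉ = 35.

n₁ = 23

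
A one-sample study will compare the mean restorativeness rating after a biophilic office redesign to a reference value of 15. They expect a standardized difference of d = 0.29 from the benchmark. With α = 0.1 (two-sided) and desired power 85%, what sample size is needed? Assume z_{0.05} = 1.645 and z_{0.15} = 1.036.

For a one-sample test: n = ((z_{α/2} + z_β) / d)².
z_{α/2} + z_β = 1.645 + 1.036 = 2.681.
n = (2.681 / 0.29)² = 9.245² = 85.47.
Round up.

n = 86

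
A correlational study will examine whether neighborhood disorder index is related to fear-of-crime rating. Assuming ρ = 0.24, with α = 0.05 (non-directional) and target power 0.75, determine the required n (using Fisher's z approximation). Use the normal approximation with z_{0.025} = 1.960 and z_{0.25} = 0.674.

n = 119

Fisher's z: C = ½·ln((1+r)/(1−r)) = ½·ln(1.6316) = 0.2448.
n = ((z_{α/2} + z_β)/C)² + 3.
(1.960 + 0.674) / 0.2448 = 2.634 / 0.2448 = 10.760.
n = 10.760² + 3 = 115.77 + 3 = 118.8.
Round up.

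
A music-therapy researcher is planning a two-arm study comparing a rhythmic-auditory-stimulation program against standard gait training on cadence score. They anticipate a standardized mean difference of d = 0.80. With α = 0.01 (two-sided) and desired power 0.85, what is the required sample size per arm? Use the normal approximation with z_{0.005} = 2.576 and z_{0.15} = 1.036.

For two independent groups with equal n: n = 2·((z_{α/2} + z_β) / d)².
z_{α/2} + z_β = 2.576 + 1.036 = 3.612.
n = 2 × (3.612 / 0.80)² = 2 × 4.515² = 2 × 20.39 = 40.8.
Round up to the next whole participant.

n = 41 per group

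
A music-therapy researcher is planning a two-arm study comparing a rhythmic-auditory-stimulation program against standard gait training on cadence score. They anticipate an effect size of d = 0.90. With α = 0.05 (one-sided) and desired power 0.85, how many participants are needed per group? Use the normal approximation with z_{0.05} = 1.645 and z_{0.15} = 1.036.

For two independent groups with equal n: n = 2·((z_{α} + z_β) / d)².
z_{α} + z_β = 1.645 + 1.036 = 2.681.
n = 2 × (2.681 / 0.90)² = 2 × 2.979² = 2 × 8.87 = 17.7.
Round up to the next whole participant.

n = 18 per group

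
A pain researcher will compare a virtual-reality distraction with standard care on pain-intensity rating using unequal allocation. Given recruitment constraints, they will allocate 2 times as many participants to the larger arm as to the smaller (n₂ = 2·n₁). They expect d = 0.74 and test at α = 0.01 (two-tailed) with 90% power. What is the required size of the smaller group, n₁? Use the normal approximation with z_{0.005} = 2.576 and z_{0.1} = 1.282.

With allocation ratio k = n₂/n₁ = 2, Var(x̄₁−x̄₂) = σ²(1/n₁ + 1/(k·n₁)) = σ²·(k+1)/(k·n₁).
So n₁ = (1 + 1/k)·((z_{α/2} + z_β)/d)² = 1.500 × (3.858/0.74)².
n₁ = 1.500 × 27.18 = 40.8.
Round up: n₁ = 41, giving n₂ = 2 × 41 = 82.

n₁ = 41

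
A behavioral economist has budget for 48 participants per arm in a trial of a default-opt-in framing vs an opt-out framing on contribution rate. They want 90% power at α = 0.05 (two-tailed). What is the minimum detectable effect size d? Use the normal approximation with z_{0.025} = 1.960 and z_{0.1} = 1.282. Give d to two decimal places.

d_min ≈ 0.66

For two independent groups of n = 48 each: d_min = (z_{α/2} + z_β)·√(2/n).
z-sum = 1.960 + 1.282 = 3.242.
d_min = 3.242 × √(2/48) = 3.242 × 0.2041 = 0.662.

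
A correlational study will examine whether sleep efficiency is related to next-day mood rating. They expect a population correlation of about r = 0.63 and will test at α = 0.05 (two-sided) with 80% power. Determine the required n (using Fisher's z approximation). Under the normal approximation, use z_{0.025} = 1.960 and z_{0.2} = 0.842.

Fisher's z: C = ½·ln((1+r)/(1−r)) = ½·ln(4.4054) = 0.7414.
n = ((z_{α/2} + z_β)/C)² + 3.
(1.960 + 0.842) / 0.7414 = 2.802 / 0.7414 = 3.779.
n = 3.779² + 3 = 14.28 + 3 = 17.3.
Round up.

n = 18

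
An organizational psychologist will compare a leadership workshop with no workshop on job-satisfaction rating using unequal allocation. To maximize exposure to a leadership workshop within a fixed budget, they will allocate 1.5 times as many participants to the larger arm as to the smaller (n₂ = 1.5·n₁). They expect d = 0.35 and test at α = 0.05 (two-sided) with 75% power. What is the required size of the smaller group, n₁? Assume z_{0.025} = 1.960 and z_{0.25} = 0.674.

With allocation ratio k = n₂/n₁ = 1.5, Var(x̄₁−x̄₂) = σ²(1/n₁ + 1/(k·n₁)) = σ²·(k+1)/(k·n₁).
So n₁ = (1 + 1/k)·((z_{α/2} + z_β)/d)² = 1.667 × (2.634/0.35)².
n₁ = 1.667 × 56.64 = 94.4.
Round up: n₁ = 95, giving n₂ = ⌈1.5 × 95⌉ = ⌈142.5⌉ = 143.

n₁ = 95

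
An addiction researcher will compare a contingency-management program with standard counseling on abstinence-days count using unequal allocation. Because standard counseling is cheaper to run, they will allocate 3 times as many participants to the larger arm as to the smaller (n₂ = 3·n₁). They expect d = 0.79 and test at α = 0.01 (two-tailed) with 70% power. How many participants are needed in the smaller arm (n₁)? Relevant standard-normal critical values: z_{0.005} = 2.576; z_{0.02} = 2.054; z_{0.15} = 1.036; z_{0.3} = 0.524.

n₁ = 21

With allocation ratio k = n₂/n₁ = 3, Var(x̄₁−x̄₂) = σ²(1/n₁ + 1/(k·n₁)) = σ²·(k+1)/(k·n₁).
So n₁ = (1 + 1/k)·((z_{α/2} + z_β)/d)² = 1.333 × (3.100/0.79)².
n₁ = 1.333 × 15.40 = 20.5.
Round up: n₁ = 21, giving n₂ = 3 × 21 = 63.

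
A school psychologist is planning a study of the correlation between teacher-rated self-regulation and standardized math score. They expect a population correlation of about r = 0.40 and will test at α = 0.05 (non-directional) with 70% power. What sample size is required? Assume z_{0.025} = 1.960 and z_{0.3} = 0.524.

n = 38

Fisher's z: C = ½·ln((1+r)/(1−r)) = ½·ln(2.3333) = 0.4236.
n = ((z_{α/2} + z_β)/C)² + 3.
(1.960 + 0.524) / 0.4236 = 2.484 / 0.4236 = 5.864.
n = 5.864² + 3 = 34.39 + 3 = 37.4.
Round up.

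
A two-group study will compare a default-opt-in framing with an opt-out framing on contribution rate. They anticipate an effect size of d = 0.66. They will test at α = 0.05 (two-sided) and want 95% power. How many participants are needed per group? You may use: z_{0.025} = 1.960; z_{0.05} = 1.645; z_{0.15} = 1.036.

n = 60 per group

For two independent groups with equal n: n = 2·((z_{α/2} + z_β) / d)².
z_{α/2} + z_β = 1.960 + 1.645 = 3.605.
n = 2 × (3.605 / 0.66)² = 2 × 5.462² = 2 × 29.83 = 59.7.
Round up to the next whole participant.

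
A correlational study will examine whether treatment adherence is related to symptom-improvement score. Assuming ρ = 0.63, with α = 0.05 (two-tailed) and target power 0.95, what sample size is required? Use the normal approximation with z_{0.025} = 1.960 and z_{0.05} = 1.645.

Fisher's z: C = ½·ln((1+r)/(1−r)) = ½·ln(4.4054) = 0.7414.
n = ((z_{α/2} + z_β)/C)² + 3.
(1.960 + 1.645) / 0.7414 = 3.605 / 0.7414 = 4.862.
n = 4.862² + 3 = 23.64 + 3 = 26.6.
Round up.

n = 27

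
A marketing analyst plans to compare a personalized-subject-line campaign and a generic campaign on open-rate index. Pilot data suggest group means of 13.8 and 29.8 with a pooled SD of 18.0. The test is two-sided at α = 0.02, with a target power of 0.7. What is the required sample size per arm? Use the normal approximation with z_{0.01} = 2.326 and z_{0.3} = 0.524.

Cohen's d = |M₁ − M₂| / SD_pooled = |13.8 − 29.8| / 18.0 = 16.0 / 18.0 = 0.889.
For two independent groups with equal n: n = 2·((z_{α/2} + z_β) / d)².
z_{α/2} + z_β = 2.326 + 0.524 = 2.850.
n = 2 × (2.850 / 0.889)² = 2 × 3.206² = 2 × 10.28 = 20.6.
Round up to the next whole participant.

n = 21 per group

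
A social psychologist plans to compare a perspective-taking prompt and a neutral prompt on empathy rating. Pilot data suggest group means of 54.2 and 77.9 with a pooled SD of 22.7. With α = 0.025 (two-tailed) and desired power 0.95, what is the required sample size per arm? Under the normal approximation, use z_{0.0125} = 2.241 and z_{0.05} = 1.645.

Cohen's d = |M₁ − M₂| / SD_pooled = |54.2 − 77.9| / 22.7 = 23.7 / 22.7 = 1.044.
For two independent groups with equal n: n = 2·((z_{α/2} + z_β) / d)².
z_{α/2} + z_β = 2.241 + 1.645 = 3.886.
n = 2 × (3.886 / 1.044)² = 2 × 3.722² = 2 × 13.85 = 27.7.
Round up to the next whole participant.

n = 28 per group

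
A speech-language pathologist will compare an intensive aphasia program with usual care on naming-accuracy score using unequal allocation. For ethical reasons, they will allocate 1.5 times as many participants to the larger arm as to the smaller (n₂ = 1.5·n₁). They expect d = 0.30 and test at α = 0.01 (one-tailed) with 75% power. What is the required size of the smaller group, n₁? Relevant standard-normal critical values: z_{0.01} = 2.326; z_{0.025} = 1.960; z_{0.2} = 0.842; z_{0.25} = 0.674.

n₁ = 167

With allocation ratio k = n₂/n₁ = 1.5, Var(x̄₁−x̄₂) = σ²(1/n₁ + 1/(k·n₁)) = σ²·(k+1)/(k·n₁).
So n₁ = (1 + 1/k)·((z_{α} + z_β)/d)² = 1.667 × (3.000/0.30)².
n₁ = 1.667 × 100.00 = 166.7.
Round up: n₁ = 167, giving n₂ = ⌈1.5 × 167⌉ = ⌈250.5⌉ = 251.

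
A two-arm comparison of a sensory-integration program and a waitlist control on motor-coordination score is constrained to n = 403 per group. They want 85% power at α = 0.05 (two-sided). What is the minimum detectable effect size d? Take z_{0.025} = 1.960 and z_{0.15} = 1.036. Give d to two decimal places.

d_min ≈ 0.21

For two independent groups of n = 403 each: d_min = (z_{α/2} + z_β)·√(2/n).
z-sum = 1.960 + 1.036 = 2.996.
d_min = 2.996 × √(2/403) = 2.996 × 0.0704 = 0.211.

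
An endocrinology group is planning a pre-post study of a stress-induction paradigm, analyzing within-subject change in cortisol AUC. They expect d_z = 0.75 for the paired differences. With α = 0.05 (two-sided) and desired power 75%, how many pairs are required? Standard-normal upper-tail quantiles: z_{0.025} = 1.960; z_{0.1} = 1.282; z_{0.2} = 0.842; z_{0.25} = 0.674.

n = 13 pairs

For a paired (one-sample on differences) test: n = ((z_{α/2} + z_β) / d)².
z_{α/2} + z_β = 1.960 + 0.674 = 2.634.
n = (2.634 / 0.75)² = 3.512² = 12.33.
Round up.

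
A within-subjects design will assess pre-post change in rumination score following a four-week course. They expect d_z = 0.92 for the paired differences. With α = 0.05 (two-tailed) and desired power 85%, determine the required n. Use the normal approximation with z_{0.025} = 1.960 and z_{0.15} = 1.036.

n = 11 pairs

For a paired (one-sample on differences) test: n = ((z_{α/2} + z_β) / d)².
z_{α/2} + z_β = 1.960 + 1.036 = 2.996.
n = (2.996 / 0.92)² = 3.257² = 10.60.
Round up.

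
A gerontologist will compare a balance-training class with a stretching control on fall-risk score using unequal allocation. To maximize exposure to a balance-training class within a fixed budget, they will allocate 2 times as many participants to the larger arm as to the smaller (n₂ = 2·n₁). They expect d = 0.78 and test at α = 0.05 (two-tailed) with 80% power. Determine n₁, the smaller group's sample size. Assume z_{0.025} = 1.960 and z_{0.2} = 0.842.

n₁ = 20

With allocation ratio k = n₂/n₁ = 2, Var(x̄₁−x̄₂) = σ²(1/n₁ + 1/(k·n₁)) = σ²·(k+1)/(k·n₁).
So n₁ = (1 + 1/k)·((z_{α/2} + z_β)/d)² = 1.500 × (2.802/0.78)².
n₁ = 1.500 × 12.90 = 19.4.
Round up: n₁ = 20, giving n₂ = 2 × 20 = 40.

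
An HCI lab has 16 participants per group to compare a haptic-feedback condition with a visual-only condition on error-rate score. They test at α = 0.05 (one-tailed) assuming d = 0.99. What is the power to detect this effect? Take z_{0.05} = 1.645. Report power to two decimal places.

For two equal groups, power = Φ(d·√(n/2) − z_{α}).
d·√(n/2) = 0.99 × √(16/2) = 0.99 × 2.828 = 2.800.
z_β = 2.800 − 1.645 = 1.155.
Power = Φ(1.155) = 0.876.

power ≈ 0.88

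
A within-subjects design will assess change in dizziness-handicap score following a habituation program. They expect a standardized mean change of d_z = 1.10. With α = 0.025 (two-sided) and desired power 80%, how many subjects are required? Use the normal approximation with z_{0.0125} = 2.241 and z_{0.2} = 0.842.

n = 8 pairs

For a paired (one-sample on differences) test: n = ((z_{α/2} + z_β) / d)².
z_{α/2} + z_β = 2.241 + 0.842 = 3.083.
n = (3.083 / 1.10)² = 2.803² = 7.86.
Round up.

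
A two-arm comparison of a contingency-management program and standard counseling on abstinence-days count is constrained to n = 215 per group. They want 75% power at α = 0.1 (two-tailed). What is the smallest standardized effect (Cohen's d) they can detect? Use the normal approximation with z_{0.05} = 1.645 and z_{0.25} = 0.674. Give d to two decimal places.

d_min ≈ 0.22

For two independent groups of n = 215 each: d_min = (z_{α/2} + z_β)·√(2/n).
z-sum = 1.645 + 0.674 = 2.319.
d_min = 2.319 × √(2/215) = 2.319 × 0.0964 = 0.224.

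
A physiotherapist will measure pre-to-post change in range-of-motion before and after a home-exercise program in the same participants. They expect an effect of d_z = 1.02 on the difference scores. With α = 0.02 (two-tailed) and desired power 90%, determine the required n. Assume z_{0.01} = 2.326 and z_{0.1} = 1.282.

For a paired (one-sample on differences) test: n = ((z_{α/2} + z_β) / d)².
z_{α/2} + z_β = 2.326 + 1.282 = 3.608.
n = (3.608 / 1.02)² = 3.537² = 12.51.
Round up.

n = 13 pairs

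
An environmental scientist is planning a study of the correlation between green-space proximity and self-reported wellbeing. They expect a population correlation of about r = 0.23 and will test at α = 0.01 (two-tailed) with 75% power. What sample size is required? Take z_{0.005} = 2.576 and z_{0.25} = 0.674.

n = 196

Fisher's z: C = ½·ln((1+r)/(1−r)) = ½·ln(1.5974) = 0.2342.
n = ((z_{α/2} + z_β)/C)² + 3.
(2.576 + 0.674) / 0.2342 = 3.250 / 0.2342 = 13.877.
n = 13.877² + 3 = 192.57 + 3 = 195.6.
Round up.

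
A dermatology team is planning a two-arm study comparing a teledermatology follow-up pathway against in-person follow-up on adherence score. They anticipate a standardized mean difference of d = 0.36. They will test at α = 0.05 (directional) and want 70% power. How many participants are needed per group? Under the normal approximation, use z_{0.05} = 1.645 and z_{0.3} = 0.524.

n = 73 per group

For two independent groups with equal n: n = 2·((z_{α} + z_β) / d)².
z_{α} + z_β = 1.645 + 0.524 = 2.169.
n = 2 × (2.169 / 0.36)² = 2 × 6.025² = 2 × 36.30 = 72.6.
Round up to the next whole participant.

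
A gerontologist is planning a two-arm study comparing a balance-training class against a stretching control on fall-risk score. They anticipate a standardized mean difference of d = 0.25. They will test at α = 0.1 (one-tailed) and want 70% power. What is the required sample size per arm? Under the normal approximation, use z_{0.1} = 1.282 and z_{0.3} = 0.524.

For two independent groups with equal n: n = 2·((z_{α} + z_β) / d)².
z_{α} + z_β = 1.282 + 0.524 = 1.806.
n = 2 × (1.806 / 0.25)² = 2 × 7.224² = 2 × 52.19 = 104.4.
Round up to the next whole participant.

n = 105 per group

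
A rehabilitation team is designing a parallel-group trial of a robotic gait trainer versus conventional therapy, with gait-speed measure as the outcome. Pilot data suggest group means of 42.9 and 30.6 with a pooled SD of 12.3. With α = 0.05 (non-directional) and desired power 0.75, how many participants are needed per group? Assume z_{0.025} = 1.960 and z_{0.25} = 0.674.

Cohen's d = |M₁ − M₂| / SD_pooled = |42.9 − 30.6| / 12.3 = 12.3 / 12.3 = 1.000.
For two independent groups with equal n: n = 2·((z_{α/2} + z_β) / d)².
z_{α/2} + z_β = 1.960 + 0.674 = 2.634.
n = 2 × (2.634 / 1.000)² = 2 × 2.634² = 2 × 6.94 = 13.9.
Round up to the next whole participant.

n = 14 per group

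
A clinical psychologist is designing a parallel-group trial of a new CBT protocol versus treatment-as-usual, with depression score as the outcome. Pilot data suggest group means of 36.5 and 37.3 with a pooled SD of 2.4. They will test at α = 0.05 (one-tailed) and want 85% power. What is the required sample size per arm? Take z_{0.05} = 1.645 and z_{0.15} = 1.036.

Cohen's d = |M₁ − M₂| / SD_pooled = |36.5 − 37.3| / 2.4 = 0.8 / 2.4 = 0.333.
For two independent groups with equal n: n = 2·((z_{α} + z_β) / d)².
z_{α} + z_β = 1.645 + 1.036 = 2.681.
n = 2 × (2.681 / 0.333)² = 2 × 8.051² = 2 × 64.82 = 129.6.
Round up to the next whole participant.

n = 130 per group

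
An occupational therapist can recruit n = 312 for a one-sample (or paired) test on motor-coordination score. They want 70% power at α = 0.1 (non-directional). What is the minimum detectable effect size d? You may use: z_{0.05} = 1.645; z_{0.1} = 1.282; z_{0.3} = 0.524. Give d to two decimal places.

For a single sample (or paired design) of n = 312: d_min = (z_{α/2} + z_β)/√n.
z-sum = 1.645 + 0.524 = 2.169.
d_min = 2.169 / √312 = 2.169 / 17.664 = 0.123.

d_min ≈ 0.12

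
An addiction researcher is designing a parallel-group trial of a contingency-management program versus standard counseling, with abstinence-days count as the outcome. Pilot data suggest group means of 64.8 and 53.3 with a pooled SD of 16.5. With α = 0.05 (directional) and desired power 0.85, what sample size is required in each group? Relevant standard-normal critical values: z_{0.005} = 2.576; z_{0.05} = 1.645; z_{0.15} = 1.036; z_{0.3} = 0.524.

Cohen's d = |M₁ − M₂| / SD_pooled = |64.8 − 53.3| / 16.5 = 11.5 / 16.5 = 0.697.
For two independent groups with equal n: n = 2·((z_{α} + z_β) / d)².
z_{α} + z_β = 1.645 + 1.036 = 2.681.
n = 2 × (2.681 / 0.697)² = 2 × 3.846² = 2 × 14.80 = 29.6.
Round up to the next whole participant.

n = 30 per group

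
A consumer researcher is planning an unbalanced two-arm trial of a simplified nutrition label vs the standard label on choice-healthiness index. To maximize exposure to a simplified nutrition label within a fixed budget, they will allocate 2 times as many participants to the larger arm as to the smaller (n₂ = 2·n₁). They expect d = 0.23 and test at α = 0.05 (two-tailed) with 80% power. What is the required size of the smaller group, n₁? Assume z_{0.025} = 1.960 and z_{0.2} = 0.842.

With allocation ratio k = n₂/n₁ = 2, Var(x̄₁−x̄₂) = σ²(1/n₁ + 1/(k·n₁)) = σ²·(k+1)/(k·n₁).
So n₁ = (1 + 1/k)·((z_{α/2} + z_β)/d)² = 1.500 × (2.802/0.23)².
n₁ = 1.500 × 148.42 = 222.6.
Round up: n₁ = 223, giving n₂ = 2 × 223 = 446.

n₁ = 223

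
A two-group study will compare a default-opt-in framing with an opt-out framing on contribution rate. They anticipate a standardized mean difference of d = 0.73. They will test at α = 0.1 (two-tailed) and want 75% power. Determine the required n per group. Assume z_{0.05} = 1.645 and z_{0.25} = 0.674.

For two independent groups with equal n: n = 2·((z_{α/2} + z_β) / d)².
z_{α/2} + z_β = 1.645 + 0.674 = 2.319.
n = 2 × (2.319 / 0.73)² = 2 × 3.177² = 2 × 10.09 = 20.2.
Round up to the next whole participant.

n = 21 per group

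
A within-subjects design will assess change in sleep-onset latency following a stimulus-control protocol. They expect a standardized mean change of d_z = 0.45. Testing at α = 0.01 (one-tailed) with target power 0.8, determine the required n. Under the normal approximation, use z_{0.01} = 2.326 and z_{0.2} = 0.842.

n = 50 pairs

For a paired (one-sample on differences) test: n = ((z_{α} + z_β) / d)².
z_{α} + z_β = 2.326 + 0.842 = 3.168.
n = (3.168 / 0.45)² = 7.040² = 49.56.
Round up.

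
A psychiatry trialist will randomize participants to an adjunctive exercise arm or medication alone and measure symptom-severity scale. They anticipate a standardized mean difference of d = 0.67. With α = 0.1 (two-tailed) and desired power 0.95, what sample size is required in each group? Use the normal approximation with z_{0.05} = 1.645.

For two independent groups with equal n: n = 2·((z_{α/2} + z_β) / d)².
z_{α/2} + z_β = 1.645 + 1.645 = 3.290.
n = 2 × (3.290 / 0.67)² = 2 × 4.910² = 2 × 24.11 = 48.2.
Round up to the next whole participant.

n = 49 per group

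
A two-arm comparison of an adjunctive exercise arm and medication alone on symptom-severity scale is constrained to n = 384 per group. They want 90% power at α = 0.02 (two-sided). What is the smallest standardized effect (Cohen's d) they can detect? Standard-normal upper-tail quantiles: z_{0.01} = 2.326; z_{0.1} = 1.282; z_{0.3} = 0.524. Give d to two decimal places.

d_min ≈ 0.26

For two independent groups of n = 384 each: d_min = (z_{α/2} + z_β)·√(2/n).
z-sum = 2.326 + 1.282 = 3.608.
d_min = 3.608 × √(2/384) = 3.608 × 0.0722 = 0.260.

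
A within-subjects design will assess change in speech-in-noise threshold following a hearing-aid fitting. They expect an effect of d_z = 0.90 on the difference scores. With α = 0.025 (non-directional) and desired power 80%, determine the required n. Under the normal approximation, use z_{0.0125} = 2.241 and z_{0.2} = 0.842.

For a paired (one-sample on differences) test: n = ((z_{α/2} + z_β) / d)².
z_{α/2} + z_β = 2.241 + 0.842 = 3.083.
n = (3.083 / 0.90)² = 3.426² = 11.73.
Round up.

n = 12 pairs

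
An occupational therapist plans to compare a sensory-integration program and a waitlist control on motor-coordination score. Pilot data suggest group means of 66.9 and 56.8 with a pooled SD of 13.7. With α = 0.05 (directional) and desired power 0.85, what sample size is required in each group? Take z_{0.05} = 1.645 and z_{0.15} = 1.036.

Cohen's d = |M₁ − M₂| / SD_pooled = |66.9 − 56.8| / 13.7 = 10.1 / 13.7 = 0.737.
For two independent groups with equal n: n = 2·((z_{α} + z_β) / d)².
z_{α} + z_β = 1.645 + 1.036 = 2.681.
n = 2 × (2.681 / 0.737)² = 2 × 3.638² = 2 × 13.23 = 26.5.
Round up to the next whole participant.

n = 27 per group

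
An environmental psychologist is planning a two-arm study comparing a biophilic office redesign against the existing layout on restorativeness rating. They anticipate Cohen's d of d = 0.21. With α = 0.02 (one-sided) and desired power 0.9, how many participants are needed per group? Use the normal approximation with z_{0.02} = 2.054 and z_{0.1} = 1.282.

n = 505 per group

For two independent groups with equal n: n = 2·((z_{α} + z_β) / d)².
z_{α} + z_β = 2.054 + 1.282 = 3.336.
n = 2 × (3.336 / 0.21)² = 2 × 15.886² = 2 × 252.36 = 504.7.
Round up to the next whole participant.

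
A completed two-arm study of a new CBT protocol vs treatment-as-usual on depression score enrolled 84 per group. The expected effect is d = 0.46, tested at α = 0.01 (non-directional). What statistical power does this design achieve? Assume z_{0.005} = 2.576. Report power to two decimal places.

For two equal groups, power = Φ(d·√(n/2) − z_{α/2}).
d·√(n/2) = 0.46 × √(84/2) = 0.46 × 6.481 = 2.981.
z_β = 2.981 − 2.576 = 0.405.
Power = Φ(0.405) = 0.657.

power ≈ 0.66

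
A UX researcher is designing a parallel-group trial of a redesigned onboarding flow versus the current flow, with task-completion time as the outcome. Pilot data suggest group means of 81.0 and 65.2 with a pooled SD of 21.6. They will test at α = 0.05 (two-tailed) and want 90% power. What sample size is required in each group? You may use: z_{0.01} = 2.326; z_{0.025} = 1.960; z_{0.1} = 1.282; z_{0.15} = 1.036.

n = 40 per group

Cohen's d = |M₁ − M₂| / SD_pooled = |81.0 − 65.2| / 21.6 = 15.8 / 21.6 = 0.731.
For two independent groups with equal n: n = 2·((z_{α/2} + z_β) / d)².
z_{α/2} + z_β = 1.960 + 1.282 = 3.242.
n = 2 × (3.242 / 0.731)² = 2 × 4.435² = 2 × 19.67 = 39.3.
Round up to the next whole participant.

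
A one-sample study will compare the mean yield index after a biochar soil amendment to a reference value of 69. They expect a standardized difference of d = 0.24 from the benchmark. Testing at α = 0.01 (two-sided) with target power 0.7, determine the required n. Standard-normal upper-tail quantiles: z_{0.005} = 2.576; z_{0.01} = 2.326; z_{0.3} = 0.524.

n = 167

For a one-sample test: n = ((z_{α/2} + z_β) / d)².
z_{α/2} + z_β = 2.576 + 0.524 = 3.100.
n = (3.100 / 0.24)² = 12.917² = 166.84.
Round up.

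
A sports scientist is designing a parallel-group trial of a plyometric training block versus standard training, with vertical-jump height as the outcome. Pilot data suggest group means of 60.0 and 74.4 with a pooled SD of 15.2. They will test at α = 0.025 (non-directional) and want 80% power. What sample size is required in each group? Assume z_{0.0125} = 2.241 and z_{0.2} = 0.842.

n = 22 per group

Cohen's d = |M₁ − M₂| / SD_pooled = |60.0 − 74.4| / 15.2 = 14.4 / 15.2 = 0.947.
For two independent groups with equal n: n = 2·((z_{α/2} + z_β) / d)².
z_{α/2} + z_β = 2.241 + 0.842 = 3.083.
n = 2 × (3.083 / 0.947)² = 2 × 3.256² = 2 × 10.60 = 21.2.
Round up to the next whole participant.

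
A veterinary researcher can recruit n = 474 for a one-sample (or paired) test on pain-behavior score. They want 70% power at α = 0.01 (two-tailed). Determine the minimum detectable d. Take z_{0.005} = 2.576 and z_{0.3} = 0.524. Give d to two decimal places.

For a single sample (or paired design) of n = 474: d_min = (z_{α/2} + z_β)/√n.
z-sum = 2.576 + 0.524 = 3.100.
d_min = 3.100 / √474 = 3.100 / 21.772 = 0.142.

d_min ≈ 0.14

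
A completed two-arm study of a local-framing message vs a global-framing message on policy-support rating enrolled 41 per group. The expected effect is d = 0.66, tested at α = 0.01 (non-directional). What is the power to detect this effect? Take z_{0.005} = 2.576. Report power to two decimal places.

power ≈ 0.66

For two equal groups, power = Φ(d·√(n/2) − z_{α/2}).
d·√(n/2) = 0.66 × √(41/2) = 0.66 × 4.528 = 2.988.
z_β = 2.988 − 2.576 = 0.412.
Power = Φ(0.412) = 0.660.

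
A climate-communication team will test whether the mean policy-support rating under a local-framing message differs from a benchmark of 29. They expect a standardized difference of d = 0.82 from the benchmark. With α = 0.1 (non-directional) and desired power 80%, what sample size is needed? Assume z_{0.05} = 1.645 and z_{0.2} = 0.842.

n = 10

For a one-sample test: n = ((z_{α/2} + z_β) / d)².
z_{α/2} + z_β = 1.645 + 0.842 = 2.487.
n = (2.487 / 0.82)² = 3.033² = 9.20.
Round up.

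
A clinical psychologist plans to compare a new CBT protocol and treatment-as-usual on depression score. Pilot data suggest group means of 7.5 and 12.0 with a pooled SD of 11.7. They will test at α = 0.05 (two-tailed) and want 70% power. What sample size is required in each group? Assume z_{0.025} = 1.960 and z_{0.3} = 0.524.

Cohen's d = |M₁ − M₂| / SD_pooled = |7.5 − 12.0| / 11.7 = 4.5 / 11.7 = 0.385.
For two independent groups with equal n: n = 2·((z_{α/2} + z_β) / d)².
z_{α/2} + z_β = 1.960 + 0.524 = 2.484.
n = 2 × (2.484 / 0.385)² = 2 × 6.452² = 2 × 41.63 = 83.3.
Round up to the next whole participant.

n = 84 per group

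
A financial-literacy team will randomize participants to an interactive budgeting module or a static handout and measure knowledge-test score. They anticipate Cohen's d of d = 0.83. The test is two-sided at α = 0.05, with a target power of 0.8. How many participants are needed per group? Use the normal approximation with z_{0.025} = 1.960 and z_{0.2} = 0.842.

For two independent groups with equal n: n = 2·((z_{α/2} + z_β) / d)².
z_{α/2} + z_β = 1.960 + 0.842 = 2.802.
n = 2 × (2.802 / 0.83)² = 2 × 3.376² = 2 × 11.40 = 22.8.
Round up to the next whole participant.

n = 23 per group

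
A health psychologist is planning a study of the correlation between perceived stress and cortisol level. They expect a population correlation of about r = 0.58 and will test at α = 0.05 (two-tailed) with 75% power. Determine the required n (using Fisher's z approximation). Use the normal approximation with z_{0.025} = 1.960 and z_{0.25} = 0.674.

Fisher's z: C = ½·ln((1+r)/(1−r)) = ½·ln(3.7619) = 0.6625.
n = ((z_{α/2} + z_β)/C)² + 3.
(1.960 + 0.674) / 0.6625 = 2.634 / 0.6625 = 3.976.
n = 3.976² + 3 = 15.81 + 3 = 18.8.
Round up.

n = 19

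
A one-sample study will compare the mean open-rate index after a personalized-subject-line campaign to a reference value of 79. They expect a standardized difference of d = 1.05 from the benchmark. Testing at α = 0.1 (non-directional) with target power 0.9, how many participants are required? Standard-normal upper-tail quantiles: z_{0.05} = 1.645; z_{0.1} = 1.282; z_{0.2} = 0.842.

For a one-sample test: n = ((z_{α/2} + z_β) / d)².
z_{α/2} + z_β = 1.645 + 1.282 = 2.927.
n = (2.927 / 1.05)² = 2.788² = 7.77.
Round up.

n = 8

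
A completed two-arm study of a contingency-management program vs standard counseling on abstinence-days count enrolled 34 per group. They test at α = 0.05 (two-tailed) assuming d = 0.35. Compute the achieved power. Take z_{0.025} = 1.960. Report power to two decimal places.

power ≈ 0.30

For two equal groups, power = Φ(d·√(n/2) − z_{α/2}).
d·√(n/2) = 0.35 × √(34/2) = 0.35 × 4.123 = 1.443.
z_β = 1.443 − 1.960 = -0.517.
Power = Φ(-0.517) = 0.303.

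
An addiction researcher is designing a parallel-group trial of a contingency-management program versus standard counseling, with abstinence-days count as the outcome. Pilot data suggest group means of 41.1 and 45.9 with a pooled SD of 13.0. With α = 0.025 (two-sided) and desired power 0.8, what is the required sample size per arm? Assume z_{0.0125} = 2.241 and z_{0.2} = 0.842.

Cohen's d = |M₁ − M₂| / SD_pooled = |41.1 − 45.9| / 13.0 = 4.8 / 13.0 = 0.369.
For two independent groups with equal n: n = 2·((z_{α/2} + z_β) / d)².
z_{α/2} + z_β = 2.241 + 0.842 = 3.083.
n = 2 × (3.083 / 0.369)² = 2 × 8.355² = 2 × 69.81 = 139.6.
Round up to the next whole participant.

n = 140 per group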